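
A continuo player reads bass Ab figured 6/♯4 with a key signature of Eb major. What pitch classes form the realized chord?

Ab, D#, F

A fourth above Ab in this key is D, raised to D# by the sharp.
A sixth above Ab in this key is F.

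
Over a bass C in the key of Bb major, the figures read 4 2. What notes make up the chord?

C, D, F, A

The written figures 4 2 are shorthand for 6/4/2: the 6 is implied.
A second above C in this key is D.
A fourth above C in this key is F.
A sixth above C in this key is A.
Together with the bass C, this spells D minor seventh in third inversion.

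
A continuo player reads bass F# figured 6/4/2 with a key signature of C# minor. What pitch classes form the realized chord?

A second above F# in this key is G#.
A fourth above F# in this key is B.
A sixth above F# in this key is D#.
Together with the bass F#, this spells G# minor seventh in third inversion.

F#, G#, B, D#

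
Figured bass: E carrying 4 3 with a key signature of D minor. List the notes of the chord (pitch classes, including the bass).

The written figures 4 3 are shorthand for 6/4/3: the 6 is implied.
A third above E in this key is G.
A fourth above E in this key is A.
A sixth above E in this key is C.
Together with the bass E, this spells A minor seventh in second inversion.

E, G, A, C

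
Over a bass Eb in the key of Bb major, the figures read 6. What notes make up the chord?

Eb, G, C

The written figures 6 are shorthand for 6/3: the 3 is implied.
A third above Eb in this key is G.
A sixth above Eb in this key is C.
Together with the bass Eb, this spells C minor in first inversion.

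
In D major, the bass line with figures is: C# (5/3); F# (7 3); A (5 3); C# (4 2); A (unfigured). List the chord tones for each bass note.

C# (5/3): C#, E, G.
F# (7/5/3): F#, A, C#, E.
A (5/3): A, C#, E.
C# (6/4/2): C#, D, F#, A.
A (5/3): A, C#, E.

C#, E, G | F#, A, C#, E | A, C#, E | C#, D, F#, A | A, C#, E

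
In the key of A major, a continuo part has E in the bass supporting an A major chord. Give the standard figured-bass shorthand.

E is the fifth of A major, so the chord is in second inversion.
A triad in second inversion is figured 6/4, conventionally abbreviated 6/4.

6/4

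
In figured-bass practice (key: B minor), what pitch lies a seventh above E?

Counting 6 letter steps above E lands on D; in B minor, that letter is D.

D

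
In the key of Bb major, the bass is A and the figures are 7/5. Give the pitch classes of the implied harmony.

The written figures 7/5 are shorthand for 7/5/3: the 3 is implied.
A third above A in this key is C.
A fifth above A in this key is Eb.
A seventh above A in this key is G.
Together with the bass A, this spells A half-diminished seventh in root position.

A, C, Eb, G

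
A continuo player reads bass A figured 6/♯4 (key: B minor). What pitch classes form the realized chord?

A fourth above A in this key is D, raised to D# by the sharp.
A sixth above A in this key is F#.
Together with the bass A, this spells D# diminished in second inversion.

A, D#, F#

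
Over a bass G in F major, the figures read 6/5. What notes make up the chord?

G, Bb, D, E

The written figures 6/5 are shorthand for 6/5/3: the 3 is implied.
A third above G in this key is Bb.
A fifth above G in this key is D.
A sixth above G in this key is E.
Together with the bass G, this spells E half-diminished seventh in first inversion.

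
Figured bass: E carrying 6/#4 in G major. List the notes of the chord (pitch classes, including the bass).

E, A#, C

A fourth above E in this key is A, raised to A# by the sharp.
A sixth above E in this key is C.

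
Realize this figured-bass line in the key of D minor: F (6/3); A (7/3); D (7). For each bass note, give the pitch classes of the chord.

F, A, D | A, C, E, G | D, F, A, C

F (6/3): F, A, D.
A (7/5/3): A, C, E, G.
D (7/5/3): D, F, A, C.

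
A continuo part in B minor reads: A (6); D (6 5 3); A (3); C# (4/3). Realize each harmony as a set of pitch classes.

A, C#, F# | D, F#, A, B | A, C#, E | C#, E, F#, A

A (6/3): A, C#, F#.
D (6/5/3): D, F#, A, B.
A (5/3): A, C#, E.
C# (6/4/3): C#, E, F#, A.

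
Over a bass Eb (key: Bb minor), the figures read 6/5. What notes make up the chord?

The written figures 6/5 are shorthand for 6/5/3: the 3 is implied.
A third above Eb in this key is Gb.
A fifth above Eb in this key is Bb.
A sixth above Eb in this key is C.
Together with the bass Eb, this spells C half-diminished seventh in first inversion.

Eb, Gb, Bb, C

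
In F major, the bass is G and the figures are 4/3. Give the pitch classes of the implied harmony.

G, Bb, C, E

The written figures 4/3 are shorthand for 6/4/3: the 6 is implied.
A third above G in this key is Bb.
A fourth above G in this key is C.
A sixth above G in this key is E.
Together with the bass G, this spells C dominant seventh in second inversion.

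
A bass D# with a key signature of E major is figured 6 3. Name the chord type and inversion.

triad, first inversion

Intervals of 6/3 above the bass form a triad; the bass is the third, so this is first inversion.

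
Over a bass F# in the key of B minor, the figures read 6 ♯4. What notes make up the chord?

F#, B#, D

A fourth above F# in this key is B, raised to B# by the sharp.
A sixth above F# in this key is D.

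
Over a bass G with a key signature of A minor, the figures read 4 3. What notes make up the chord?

The written figures 4 3 are shorthand for 6/4/3: the 6 is implied.
A third above G in this key is B.
A fourth above G in this key is C.
A sixth above G in this key is E.
Together with the bass G, this spells C major seventh in second inversion.

G, B, C, E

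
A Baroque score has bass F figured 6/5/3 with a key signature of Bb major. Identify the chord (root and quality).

D minor seventh

The figures 6/5/3 indicate a seventh chord in first inversion.
In first inversion the root lies a sixth above the bass: a sixth above F in Bb major is D.
The chord tones are F, A, C, D, giving D minor seventh.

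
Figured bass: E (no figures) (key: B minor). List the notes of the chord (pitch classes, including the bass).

An unfigured bass implies 5/3.
A third above E in this key is G.
A fifth above E in this key is B.
Together with the bass E, this spells E minor in root position.

E, G, B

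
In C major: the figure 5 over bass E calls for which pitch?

Counting 4 letter steps above E lands on B; in C major, that letter is B.

B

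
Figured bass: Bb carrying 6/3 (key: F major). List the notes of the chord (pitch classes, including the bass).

A third above Bb in this key is D.
A sixth above Bb in this key is G.
Together with the bass Bb, this spells G minor in first inversion.

Bb, D, G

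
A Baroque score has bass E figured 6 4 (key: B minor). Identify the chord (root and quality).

A major

The figures 6 4 indicate a triad in second inversion.
In second inversion the root lies a fourth above the bass: a fourth above E in B minor is A.
The chord tones are E, A, C#, giving A major.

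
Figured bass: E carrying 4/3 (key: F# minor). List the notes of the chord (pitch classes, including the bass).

E, G#, A, C#

The written figures 4/3 are shorthand for 6/4/3: the 6 is implied.
A third above E in this key is G#.
A fourth above E in this key is A.
A sixth above E in this key is C#.
Together with the bass E, this spells A major seventh in second inversion.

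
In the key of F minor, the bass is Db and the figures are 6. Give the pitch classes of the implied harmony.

The written figures 6 are shorthand for 6/3: the 3 is implied.
A third above Db in this key is F.
A sixth above Db in this key is Bb.
Together with the bass Db, this spells Bb minor in first inversion.

Db, F, Bb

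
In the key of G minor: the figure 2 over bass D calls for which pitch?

Eb

Counting 1 letter step above D lands on E; in G minor, that letter is Eb.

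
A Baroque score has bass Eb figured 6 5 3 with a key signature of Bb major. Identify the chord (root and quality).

The figures 6 5 3 indicate a seventh chord in first inversion.
In first inversion the root lies a sixth above the bass: a sixth above Eb in Bb major is C.
The chord tones are Eb, G, Bb, C, giving C minor seventh.

C minor seventh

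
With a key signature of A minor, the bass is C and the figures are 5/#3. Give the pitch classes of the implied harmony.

A third above C in this key is E, raised to E# by the sharp.
A fifth above C in this key is G.

C, E#, G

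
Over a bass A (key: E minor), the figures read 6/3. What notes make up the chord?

A, C, F#

A third above A in this key is C.
A sixth above A in this key is F#.
Together with the bass A, this spells F# diminished in first inversion.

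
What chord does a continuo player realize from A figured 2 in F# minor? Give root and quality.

B minor seventh

The figures 2 indicate a seventh chord in third inversion.
In third inversion the root lies a second above the bass: a second above A in F# minor is B.
The chord tones are A, B, D, F#, giving B minor seventh.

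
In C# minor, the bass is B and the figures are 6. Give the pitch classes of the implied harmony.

B, D#, G#

The written figures 6 are shorthand for 6/3: the 3 is implied.
A third above B in this key is D#.
A sixth above B in this key is G#.
Together with the bass B, this spells G# minor in first inversion.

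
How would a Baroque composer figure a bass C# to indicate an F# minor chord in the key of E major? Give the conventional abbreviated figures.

6/4

C# is the fifth of F# minor, so the chord is in second inversion.
A triad in second inversion is figured 6/4, conventionally abbreviated 6/4.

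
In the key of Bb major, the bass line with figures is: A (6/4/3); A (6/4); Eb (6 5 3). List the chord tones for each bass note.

A, C, D, F | A, D, F | Eb, G, Bb, C

A (6/4/3): A, C, D, F.
A (6/4): A, D, F.
Eb (6/5/3): Eb, G, Bb, C.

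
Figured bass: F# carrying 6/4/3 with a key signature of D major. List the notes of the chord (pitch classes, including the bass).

A third above F# in this key is A.
A fourth above F# in this key is B.
A sixth above F# in this key is D.
Together with the bass F#, this spells B minor seventh in second inversion.

F#, A, B, D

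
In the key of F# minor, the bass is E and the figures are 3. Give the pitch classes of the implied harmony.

The written figures 3 are shorthand for 5/3: the 5 is implied.
A third above E in this key is G#.
A fifth above E in this key is B.
Together with the bass E, this spells E major in root position.

E, G#, B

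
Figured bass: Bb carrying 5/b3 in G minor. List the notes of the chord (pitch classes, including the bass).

Bb, Db, F

A third above Bb in this key is D, lowered to Db by the flat.
A fifth above Bb in this key is F.
Together with the bass Bb, this spells Bb minor in root position.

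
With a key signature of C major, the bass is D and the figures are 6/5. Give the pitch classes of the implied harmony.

D, F, A, B

The written figures 6/5 are shorthand for 6/5/3: the 3 is implied.
A third above D in this key is F.
A fifth above D in this key is A.
A sixth above D in this key is B.
Together with the bass D, this spells B half-diminished seventh in first inversion.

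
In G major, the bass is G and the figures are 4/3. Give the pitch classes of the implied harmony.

The written figures 4/3 are shorthand for 6/4/3: the 6 is implied.
A third above G in this key is B.
A fourth above G in this key is C.
A sixth above G in this key is E.
Together with the bass G, this spells C major seventh in second inversion.

G, B, C, E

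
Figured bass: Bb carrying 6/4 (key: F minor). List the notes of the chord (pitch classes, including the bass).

A fourth above Bb in this key is Eb.
A sixth above Bb in this key is G.
Together with the bass Bb, this spells Eb major in second inversion.

Bb, Eb, G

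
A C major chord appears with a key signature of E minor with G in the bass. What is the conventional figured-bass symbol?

G is the fifth of C major, so the chord is in second inversion.
A triad in second inversion is figured 6/4, conventionally abbreviated 6/4.

6/4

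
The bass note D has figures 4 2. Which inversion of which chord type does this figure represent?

4 2 is shorthand for 6/4/2.
Intervals of 6/4/2 above the bass form a seventh chord; the bass is the seventh, so this is third inversion.

seventh chord, third inversion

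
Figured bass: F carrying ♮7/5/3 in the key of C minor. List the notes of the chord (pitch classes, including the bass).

A third above F in this key is Ab.
A fifth above F in this key is C.
A seventh above F in this key is Eb, made natural (E) by the ♮ figure.
Together with the bass F, this spells F minor-major seventh in root position.

F, Ab, C, E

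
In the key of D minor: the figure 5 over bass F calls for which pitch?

C

Counting 4 letter steps above F lands on C; in D minor, that letter is C.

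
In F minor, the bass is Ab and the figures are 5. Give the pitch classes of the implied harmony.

Ab, C, Eb

The written figures 5 are shorthand for 5/3: the 3 is implied.
A third above Ab in this key is C.
A fifth above Ab in this key is Eb.
Together with the bass Ab, this spells Ab major in root position.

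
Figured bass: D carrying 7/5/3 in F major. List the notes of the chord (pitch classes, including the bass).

A third above D in this key is F.
A fifth above D in this key is A.
A seventh above D in this key is C.
Together with the bass D, this spells D minor seventh in root position.

D, F, A, C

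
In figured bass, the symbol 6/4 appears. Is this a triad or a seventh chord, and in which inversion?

Intervals of 6/4 above the bass form a triad; the bass is the fifth, so this is second inversion.

triad, second inversion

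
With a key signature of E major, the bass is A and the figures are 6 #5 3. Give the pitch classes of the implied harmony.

A, C#, E#, F#

A third above A in this key is C#.
A fifth above A in this key is E, raised to E# by the sharp.
A sixth above A in this key is F#.
Together with the bass A, this spells F# minor-major seventh in first inversion.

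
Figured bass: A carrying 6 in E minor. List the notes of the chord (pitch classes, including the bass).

A, C, F#

The written figures 6 are shorthand for 6/3: the 3 is implied.
A third above A in this key is C.
A sixth above A in this key is F#.
Together with the bass A, this spells F# diminished in first inversion.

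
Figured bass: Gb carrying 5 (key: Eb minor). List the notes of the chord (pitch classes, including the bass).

Gb, Bb, Db

The written figures 5 are shorthand for 5/3: the 3 is implied.
A third above Gb in this key is Bb.
A fifth above Gb in this key is Db.
Together with the bass Gb, this spells Gb major in root position.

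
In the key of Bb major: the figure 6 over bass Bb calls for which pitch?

G

Counting 5 letter steps above Bb lands on G; in Bb major, that letter is G.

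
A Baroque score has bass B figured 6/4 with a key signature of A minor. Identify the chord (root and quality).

The figures 6/4 indicate a triad in second inversion.
In second inversion the root lies a fourth above the bass: a fourth above B in A minor is E.
The chord tones are B, E, G, giving E minor.

E minor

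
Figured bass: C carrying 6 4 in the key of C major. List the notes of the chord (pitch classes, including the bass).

A fourth above C in this key is F.
A sixth above C in this key is A.
Together with the bass C, this spells F major in second inversion.

C, F, A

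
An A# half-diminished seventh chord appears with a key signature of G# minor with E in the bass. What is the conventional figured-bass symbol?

E is the fifth of A# half-diminished seventh, so the chord is in second inversion.
A seventh chord in second inversion is figured 6/4/3, conventionally abbreviated 4/3.

4/3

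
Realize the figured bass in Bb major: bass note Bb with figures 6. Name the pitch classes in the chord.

Bb, D, G

The written figures 6 are shorthand for 6/3: the 3 is implied.
A third above Bb in this key is D.
A sixth above Bb in this key is G.
Together with the bass Bb, this spells G minor in first inversion.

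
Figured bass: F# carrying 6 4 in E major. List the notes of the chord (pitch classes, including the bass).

A fourth above F# in this key is B.
A sixth above F# in this key is D#.
Together with the bass F#, this spells B major in second inversion.

F#, B, D#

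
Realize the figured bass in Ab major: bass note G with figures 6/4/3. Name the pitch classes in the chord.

G, Bb, C, Eb

A third above G in this key is Bb.
A fourth above G in this key is C.
A sixth above G in this key is Eb.
Together with the bass G, this spells C minor seventh in second inversion.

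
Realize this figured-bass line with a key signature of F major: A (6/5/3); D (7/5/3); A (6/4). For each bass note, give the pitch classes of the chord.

A (6/5/3): A, C, E, F.
D (7/5/3): D, F, A, C.
A (6/4): A, D, F.

A, C, E, F | D, F, A, C | A, D, F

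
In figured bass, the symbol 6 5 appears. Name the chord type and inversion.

6 5 is shorthand for 6/5/3.
Intervals of 6/5/3 above the bass form a seventh chord; the bass is the third, so this is first inversion.

seventh chord, first inversion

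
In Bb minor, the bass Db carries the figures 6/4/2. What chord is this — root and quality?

Eb minor seventh

The figures 6/4/2 indicate a seventh chord in third inversion.
In third inversion the root lies a second above the bass: a second above Db in Bb minor is Eb.
The chord tones are Db, Eb, Gb, Bb, giving Eb minor seventh.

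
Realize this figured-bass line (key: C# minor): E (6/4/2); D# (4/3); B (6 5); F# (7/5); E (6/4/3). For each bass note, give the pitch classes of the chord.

E (6/4/2): E, F#, A, C#.
D# (6/4/3): D#, F#, G#, B.
B (6/5/3): B, D#, F#, G#.
F# (7/5/3): F#, A, C#, E.
E (6/4/3): E, G#, A, C#.

E, F#, A, C# | D#, F#, G#, B | B, D#, F#, G# | F#, A, C#, E | E, G#, A, C#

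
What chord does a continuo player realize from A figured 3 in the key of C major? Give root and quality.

A minor

The figures 3 indicate a triad in root position.
In root position the bass is the root, so the root is A.
The chord tones are A, C, E, giving A minor.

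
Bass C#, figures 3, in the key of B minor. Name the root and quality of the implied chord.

The figures 3 indicate a triad in root position.
In root position the bass is the root, so the root is C#.
The chord tones are C#, E, G, giving C# diminished.

C# diminished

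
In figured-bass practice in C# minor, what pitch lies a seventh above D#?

C#

Counting 6 letter steps above D# lands on C; in C# minor, that letter is C#.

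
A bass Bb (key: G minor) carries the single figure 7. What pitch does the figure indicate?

A

Counting 6 letter steps above Bb lands on A; in G minor, that letter is A.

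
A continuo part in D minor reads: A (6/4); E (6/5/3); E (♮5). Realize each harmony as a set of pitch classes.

A, D, F | E, G, Bb, C | E, G, B

A (6/4): A, D, F.
E (6/5/3): E, G, Bb, C.
E (♮5/3): E, G, B.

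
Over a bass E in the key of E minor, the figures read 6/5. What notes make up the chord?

E, G, B, C

The written figures 6/5 are shorthand for 6/5/3: the 3 is implied.
A third above E in this key is G.
A fifth above E in this key is B.
A sixth above E in this key is C.
Together with the bass E, this spells C major seventh in first inversion.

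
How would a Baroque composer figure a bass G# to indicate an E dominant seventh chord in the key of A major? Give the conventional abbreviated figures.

6/5

G# is the third of E dominant seventh, so the chord is in first inversion.
A seventh chord in first inversion is figured 6/5/3, conventionally abbreviated 6/5.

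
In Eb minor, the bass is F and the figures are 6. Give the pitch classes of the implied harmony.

The written figures 6 are shorthand for 6/3: the 3 is implied.
A third above F in this key is Ab.
A sixth above F in this key is Db.
Together with the bass F, this spells Db major in first inversion.

F, Ab, Db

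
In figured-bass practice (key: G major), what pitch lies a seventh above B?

A

Counting 6 letter steps above B lands on A; in G major, that letter is A.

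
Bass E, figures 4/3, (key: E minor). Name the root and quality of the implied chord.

A minor seventh

The figures 4/3 indicate a seventh chord in second inversion.
In second inversion the root lies a fourth above the bass: a fourth above E in E minor is A.
The chord tones are E, G, A, C, giving A minor seventh.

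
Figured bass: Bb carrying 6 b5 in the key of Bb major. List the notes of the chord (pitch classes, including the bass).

Bb, D, Fb, G

The written figures 6 b5 are shorthand for 6/5/3: the 3 is implied.
A third above Bb in this key is D.
A fifth above Bb in this key is F, lowered to Fb by the flat.
A sixth above Bb in this key is G.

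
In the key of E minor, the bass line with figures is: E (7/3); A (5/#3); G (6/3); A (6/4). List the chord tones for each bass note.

E, G, B, D | A, C#, E | G, B, E | A, D, F#

E (7/5/3): E, G, B, D.
A (5/#3): A, C#, E.
G (6/3): G, B, E.
A (6/4): A, D, F#.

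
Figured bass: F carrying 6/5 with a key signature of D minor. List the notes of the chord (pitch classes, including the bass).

The written figures 6/5 are shorthand for 6/5/3: the 3 is implied.
A third above F in this key is A.
A fifth above F in this key is C.
A sixth above F in this key is D.
Together with the bass F, this spells D minor seventh in first inversion.

F, A, C, D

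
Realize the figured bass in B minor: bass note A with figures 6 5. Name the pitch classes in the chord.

A, C#, E, F#

The written figures 6 5 are shorthand for 6/5/3: the 3 is implied.
A third above A in this key is C#.
A fifth above A in this key is E.
A sixth above A in this key is F#.
Together with the bass A, this spells F# minor seventh in first inversion.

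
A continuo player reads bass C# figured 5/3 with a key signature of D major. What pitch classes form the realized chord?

C#, E, G

A third above C# in this key is E.
A fifth above C# in this key is G.
Together with the bass C#, this spells C# diminished in root position.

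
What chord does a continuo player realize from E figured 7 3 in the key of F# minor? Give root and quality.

E dominant seventh

The figures 7 3 indicate a seventh chord in root position.
In root position the bass is the root, so the root is E.
The chord tones are E, G#, B, D, giving E dominant seventh.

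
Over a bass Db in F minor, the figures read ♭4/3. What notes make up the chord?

Db, F, Gb, Bb

The written figures ♭4/3 are shorthand for 6/4/3: the 6 is implied.
A third above Db in this key is F.
A fourth above Db in this key is G, lowered to Gb by the flat.
A sixth above Db in this key is Bb.
Together with the bass Db, this spells Gb major seventh in second inversion.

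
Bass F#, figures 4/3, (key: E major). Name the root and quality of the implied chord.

The figures 4/3 indicate a seventh chord in second inversion.
In second inversion the root lies a fourth above the bass: a fourth above F# in E major is B.
The chord tones are F#, A, B, D#, giving B dominant seventh.

B dominant seventh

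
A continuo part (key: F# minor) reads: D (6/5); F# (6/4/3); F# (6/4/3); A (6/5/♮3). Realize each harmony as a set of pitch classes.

D, F#, A, B | F#, A, B, D | F#, A, B, D | A, C, E, F#

D (6/5/3): D, F#, A, B.
F# (6/4/3): F#, A, B, D.
F# (6/4/3): F#, A, B, D.
A (6/5/♮3): A, C, E, F#.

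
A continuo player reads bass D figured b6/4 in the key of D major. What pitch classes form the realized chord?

D, G, Bb

A fourth above D in this key is G.
A sixth above D in this key is B, lowered to Bb by the flat.
Together with the bass D, this spells G minor in second inversion.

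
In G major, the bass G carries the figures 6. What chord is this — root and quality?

E minor

The figures 6 indicate a triad in first inversion.
In first inversion the root lies a sixth above the bass: a sixth above G in G major is E.
The chord tones are G, B, E, giving E minor.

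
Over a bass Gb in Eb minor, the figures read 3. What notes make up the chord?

The written figures 3 are shorthand for 5/3: the 5 is implied.
A third above Gb in this key is Bb.
A fifth above Gb in this key is Db.
Together with the bass Gb, this spells Gb major in root position.

Gb, Bb, Db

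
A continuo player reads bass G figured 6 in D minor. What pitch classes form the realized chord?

The written figures 6 are shorthand for 6/3: the 3 is implied.
A third above G in this key is Bb.
A sixth above G in this key is E.
Together with the bass G, this spells E diminished in first inversion.

G, Bb, E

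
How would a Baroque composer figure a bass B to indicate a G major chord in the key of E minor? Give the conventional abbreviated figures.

6

B is the third of G major, so the chord is in first inversion.
A triad in first inversion is figured 6/3, conventionally abbreviated 6.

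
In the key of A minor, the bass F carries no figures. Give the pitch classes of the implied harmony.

An unfigured bass implies 5/3.
A third above F in this key is A.
A fifth above F in this key is C.
Together with the bass F, this spells F major in root position.

F, A, C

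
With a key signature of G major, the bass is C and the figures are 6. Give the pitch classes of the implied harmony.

The written figures 6 are shorthand for 6/3: the 3 is implied.
A third above C in this key is E.
A sixth above C in this key is A.
Together with the bass C, this spells A minor in first inversion.

C, E, A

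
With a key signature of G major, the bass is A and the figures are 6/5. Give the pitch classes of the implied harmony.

A, C, E, F#

The written figures 6/5 are shorthand for 6/5/3: the 3 is implied.
A third above A in this key is C.
A fifth above A in this key is E.
A sixth above A in this key is F#.
Together with the bass A, this spells F# half-diminished seventh in first inversion.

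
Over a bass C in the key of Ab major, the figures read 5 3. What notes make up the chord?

C, Eb, G

A third above C in this key is Eb.
A fifth above C in this key is G.
Together with the bass C, this spells C minor in root position.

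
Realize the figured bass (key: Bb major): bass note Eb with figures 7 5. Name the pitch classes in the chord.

Eb, G, Bb, D

The written figures 7 5 are shorthand for 7/5/3: the 3 is implied.
A third above Eb in this key is G.
A fifth above Eb in this key is Bb.
A seventh above Eb in this key is D.
Together with the bass Eb, this spells Eb major seventh in root position.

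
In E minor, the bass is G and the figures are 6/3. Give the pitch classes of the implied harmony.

A third above G in this key is B.
A sixth above G in this key is E.
Together with the bass G, this spells E minor in first inversion.

G, B, E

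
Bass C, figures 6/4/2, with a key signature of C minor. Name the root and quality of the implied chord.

D half-diminished seventh

The figures 6/4/2 indicate a seventh chord in third inversion.
In third inversion the root lies a second above the bass: a second above C in C minor is D.
The chord tones are C, D, F, Ab, giving D half-diminished seventh.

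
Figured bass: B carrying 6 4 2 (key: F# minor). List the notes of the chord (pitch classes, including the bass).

B, C#, E, G#

A second above B in this key is C#.
A fourth above B in this key is E.
A sixth above B in this key is G#.
Together with the bass B, this spells C# minor seventh in third inversion.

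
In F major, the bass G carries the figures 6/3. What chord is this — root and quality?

The figures 6/3 indicate a triad in first inversion.
In first inversion the root lies a sixth above the bass: a sixth above G in F major is E.
The chord tones are G, Bb, E, giving E diminished.

E diminished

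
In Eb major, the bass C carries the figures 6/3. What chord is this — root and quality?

Ab major

The figures 6/3 indicate a triad in first inversion.
In first inversion the root lies a sixth above the bass: a sixth above C in Eb major is Ab.
The chord tones are C, Eb, Ab, giving Ab major.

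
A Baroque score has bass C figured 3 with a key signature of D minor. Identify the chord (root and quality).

The figures 3 indicate a triad in root position.
In root position the bass is the root, so the root is C.
The chord tones are C, E, G, giving C major.

C major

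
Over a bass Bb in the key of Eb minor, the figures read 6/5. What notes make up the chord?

Bb, Db, F, Gb

The written figures 6/5 are shorthand for 6/5/3: the 3 is implied.
A third above Bb in this key is Db.
A fifth above Bb in this key is F.
A sixth above Bb in this key is Gb.
Together with the bass Bb, this spells Gb major seventh in first inversion.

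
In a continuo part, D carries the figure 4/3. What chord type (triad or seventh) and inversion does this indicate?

seventh chord, second inversion

4/3 is shorthand for 6/4/3.
Intervals of 6/4/3 above the bass form a seventh chord; the bass is the fifth, so this is second inversion.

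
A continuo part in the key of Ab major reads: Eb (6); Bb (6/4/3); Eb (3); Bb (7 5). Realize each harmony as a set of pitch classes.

Eb (6/3): Eb, G, C.
Bb (6/4/3): Bb, Db, Eb, G.
Eb (5/3): Eb, G, Bb.
Bb (7/5/3): Bb, Db, F, Ab.

Eb, G, C | Bb, Db, Eb, G | Eb, G, Bb | Bb, Db, F, Ab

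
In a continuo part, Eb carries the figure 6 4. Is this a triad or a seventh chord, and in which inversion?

triad, second inversion

Intervals of 6/4 above the bass form a triad; the bass is the fifth, so this is second inversion.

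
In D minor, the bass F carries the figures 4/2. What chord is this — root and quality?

The figures 4/2 indicate a seventh chord in third inversion.
In third inversion the root lies a second above the bass: a second above F in D minor is G.
The chord tones are F, G, Bb, D, giving G minor seventh.

G minor seventh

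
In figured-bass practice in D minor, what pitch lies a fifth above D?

A

Counting 4 letter steps above D lands on A; in D minor, that letter is A.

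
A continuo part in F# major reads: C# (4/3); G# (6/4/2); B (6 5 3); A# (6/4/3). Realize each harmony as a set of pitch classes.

C# (6/4/3): C#, E#, F#, A#.
G# (6/4/2): G#, A#, C#, E#.
B (6/5/3): B, D#, F#, G#.
A# (6/4/3): A#, C#, D#, F#.

C#, E#, F#, A# | G#, A#, C#, E# | B, D#, F#, G# | A#, C#, D#, F#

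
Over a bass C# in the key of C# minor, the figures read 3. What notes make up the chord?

C#, E, G#

The written figures 3 are shorthand for 5/3: the 5 is implied.
A third above C# in this key is E.
A fifth above C# in this key is G#.
Together with the bass C#, this spells C# minor in root position.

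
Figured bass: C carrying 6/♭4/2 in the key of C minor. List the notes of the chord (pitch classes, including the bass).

A second above C in this key is D.
A fourth above C in this key is F, lowered to Fb by the flat.
A sixth above C in this key is Ab.

C, D, Fb, Ab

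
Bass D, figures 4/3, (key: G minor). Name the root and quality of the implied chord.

G minor seventh

The figures 4/3 indicate a seventh chord in second inversion.
In second inversion the root lies a fourth above the bass: a fourth above D in G minor is G.
The chord tones are D, F, G, Bb, giving G minor seventh.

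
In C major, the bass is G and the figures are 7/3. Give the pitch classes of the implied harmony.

The written figures 7/3 are shorthand for 7/5/3: the 5 is implied.
A third above G in this key is B.
A fifth above G in this key is D.
A seventh above G in this key is F.
Together with the bass G, this spells G dominant seventh in root position.

G, B, D, F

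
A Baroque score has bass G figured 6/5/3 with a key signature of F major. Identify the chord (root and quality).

The figures 6/5/3 indicate a seventh chord in first inversion.
In first inversion the root lies a sixth above the bass: a sixth above G in F major is E.
The chord tones are G, Bb, D, E, giving E half-diminished seventh.

E half-diminished seventh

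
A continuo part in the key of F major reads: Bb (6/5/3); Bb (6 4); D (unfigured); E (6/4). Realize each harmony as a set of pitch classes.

Bb (6/5/3): Bb, D, F, G.
Bb (6/4): Bb, E, G.
D (5/3): D, F, A.
E (6/4): E, A, C.

Bb, D, F, G | Bb, E, G | D, F, A | E, A, C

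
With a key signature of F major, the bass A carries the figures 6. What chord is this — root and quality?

The figures 6 indicate a triad in first inversion.
In first inversion the root lies a sixth above the bass: a sixth above A in F major is F.
The chord tones are A, C, F, giving F major.

F major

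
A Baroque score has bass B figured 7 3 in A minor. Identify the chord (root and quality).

B half-diminished seventh

The figures 7 3 indicate a seventh chord in root position.
In root position the bass is the root, so the root is B.
The chord tones are B, D, F, A, giving B half-diminished seventh.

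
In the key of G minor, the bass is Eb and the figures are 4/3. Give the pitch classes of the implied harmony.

The written figures 4/3 are shorthand for 6/4/3: the 6 is implied.
A third above Eb in this key is G.
A fourth above Eb in this key is A.
A sixth above Eb in this key is C.
Together with the bass Eb, this spells A half-diminished seventh in second inversion.

Eb, G, A, C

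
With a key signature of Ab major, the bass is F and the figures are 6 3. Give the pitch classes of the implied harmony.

F, Ab, Db

A third above F in this key is Ab.
A sixth above F in this key is Db.
Together with the bass F, this spells Db major in first inversion.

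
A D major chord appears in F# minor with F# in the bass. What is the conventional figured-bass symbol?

6

F# is the third of D major, so the chord is in first inversion.
A triad in first inversion is figured 6/3, conventionally abbreviated 6.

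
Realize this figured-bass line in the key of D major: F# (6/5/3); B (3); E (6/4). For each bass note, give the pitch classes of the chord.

F# (6/5/3): F#, A, C#, D.
B (5/3): B, D, F#.
E (6/4): E, A, C#.

F#, A, C#, D | B, D, F# | E, A, C#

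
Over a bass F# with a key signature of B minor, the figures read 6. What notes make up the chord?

The written figures 6 are shorthand for 6/3: the 3 is implied.
A third above F# in this key is A.
A sixth above F# in this key is D.
Together with the bass F#, this spells D major in first inversion.

F#, A, D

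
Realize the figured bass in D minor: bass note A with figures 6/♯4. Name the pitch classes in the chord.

A fourth above A in this key is D, raised to D# by the sharp.
A sixth above A in this key is F.

A, D#, F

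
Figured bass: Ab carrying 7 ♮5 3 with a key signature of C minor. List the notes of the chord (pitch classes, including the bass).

A third above Ab in this key is C.
A fifth above Ab in this key is Eb, made natural (E) by the ♮ figure.
A seventh above Ab in this key is G.
Together with the bass Ab, this spells Ab augmented major seventh in root position.

Ab, C, E, G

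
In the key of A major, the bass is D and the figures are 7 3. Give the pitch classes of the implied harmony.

D, F#, A, C#

The written figures 7 3 are shorthand for 7/5/3: the 5 is implied.
A third above D in this key is F#.
A fifth above D in this key is A.
A seventh above D in this key is C#.
Together with the bass D, this spells D major seventh in root position.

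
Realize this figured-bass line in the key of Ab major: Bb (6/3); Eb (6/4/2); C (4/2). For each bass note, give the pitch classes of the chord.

Bb (6/3): Bb, Db, G.
Eb (6/4/2): Eb, F, Ab, C.
C (6/4/2): C, Db, F, Ab.

Bb, Db, G | Eb, F, Ab, C | C, Db, F, Ab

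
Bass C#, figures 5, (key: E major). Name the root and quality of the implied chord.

The figures 5 indicate a triad in root position.
In root position the bass is the root, so the root is C#.
The chord tones are C#, E, G#, giving C# minor.

C# minor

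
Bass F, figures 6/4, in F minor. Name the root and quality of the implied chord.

The figures 6/4 indicate a triad in second inversion.
In second inversion the root lies a fourth above the bass: a fourth above F in F minor is Bb.
The chord tones are F, Bb, Db, giving Bb minor.

Bb minor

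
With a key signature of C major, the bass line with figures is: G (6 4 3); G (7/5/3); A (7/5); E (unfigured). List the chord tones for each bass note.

G, B, C, E | G, B, D, F | A, C, E, G | E, G, B

G (6/4/3): G, B, C, E.
G (7/5/3): G, B, D, F.
A (7/5/3): A, C, E, G.
E (5/3): E, G, B.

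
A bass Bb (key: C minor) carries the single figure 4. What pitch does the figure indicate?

Eb

Counting 3 letter steps above Bb lands on E; in C minor, that letter is Eb.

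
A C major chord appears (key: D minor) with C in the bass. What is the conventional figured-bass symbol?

no figures

C is the root of C major, so the chord is in root position.
A triad in root position is figured 5/3, conventionally abbreviated (no figures — root-position triad).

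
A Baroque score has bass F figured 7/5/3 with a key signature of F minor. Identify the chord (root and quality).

F minor seventh

The figures 7/5/3 indicate a seventh chord in root position.
In root position the bass is the root, so the root is F.
The chord tones are F, Ab, C, Eb, giving F minor seventh.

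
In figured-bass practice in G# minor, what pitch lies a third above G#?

B

Counting 2 letter steps above G# lands on B; in G# minor, that letter is B.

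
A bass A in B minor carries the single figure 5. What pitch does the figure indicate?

Counting 4 letter steps above A lands on E; in B minor, that letter is E.

E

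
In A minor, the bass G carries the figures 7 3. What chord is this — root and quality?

The figures 7 3 indicate a seventh chord in root position.
In root position the bass is the root, so the root is G.
The chord tones are G, B, D, F, giving G dominant seventh.

G dominant seventh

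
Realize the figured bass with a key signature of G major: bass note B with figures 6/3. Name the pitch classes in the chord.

B, D, G

A third above B in this key is D.
A sixth above B in this key is G.
Together with the bass B, this spells G major in first inversion.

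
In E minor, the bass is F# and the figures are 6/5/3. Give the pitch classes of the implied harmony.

A third above F# in this key is A.
A fifth above F# in this key is C.
A sixth above F# in this key is D.
Together with the bass F#, this spells D dominant seventh in first inversion.

F#, A, C, D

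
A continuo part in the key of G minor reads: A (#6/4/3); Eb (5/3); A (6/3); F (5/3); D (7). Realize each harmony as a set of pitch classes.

A (#6/4/3): A, C, D, F#.
Eb (5/3): Eb, G, Bb.
A (6/3): A, C, F.
F (5/3): F, A, C.
D (7/5/3): D, F, A, C.

A, C, D, F# | Eb, G, Bb | A, C, F | F, A, C | D, F, A, C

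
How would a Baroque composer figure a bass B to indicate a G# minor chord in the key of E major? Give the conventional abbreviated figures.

B is the third of G# minor, so the chord is in first inversion.
A triad in first inversion is figured 6/3, conventionally abbreviated 6.

6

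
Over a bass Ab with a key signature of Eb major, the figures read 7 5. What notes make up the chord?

Ab, C, Eb, G

The written figures 7 5 are shorthand for 7/5/3: the 3 is implied.
A third above Ab in this key is C.
A fifth above Ab in this key is Eb.
A seventh above Ab in this key is G.
Together with the bass Ab, this spells Ab major seventh in root position.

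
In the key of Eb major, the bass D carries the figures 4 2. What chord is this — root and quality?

Eb major seventh

The figures 4 2 indicate a seventh chord in third inversion.
In third inversion the root lies a second above the bass: a second above D in Eb major is Eb.
The chord tones are D, Eb, G, Bb, giving Eb major seventh.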